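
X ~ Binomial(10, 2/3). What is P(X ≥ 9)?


P(X ≥ 9) = Σ P(X=i) for i=9..10
P(X=9) = 5120/59049
P(X=10) = 1024/59049
Sum = 2048/19683

P(X ≥ 9) = 2048/19683 ≈ 10.40%


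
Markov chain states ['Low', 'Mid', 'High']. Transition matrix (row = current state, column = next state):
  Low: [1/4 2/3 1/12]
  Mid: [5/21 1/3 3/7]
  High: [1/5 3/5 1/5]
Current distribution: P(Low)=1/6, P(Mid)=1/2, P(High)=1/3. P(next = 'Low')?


P(next=Low) = Σᵢ P(now=i)×P(i→Low)
= 1/6×1/4 + 1/2×5/21 + 1/3×1/5
= 1/24 + 5/42 + 1/15 = 191/840

P = 191/840 ≈ 0.2274


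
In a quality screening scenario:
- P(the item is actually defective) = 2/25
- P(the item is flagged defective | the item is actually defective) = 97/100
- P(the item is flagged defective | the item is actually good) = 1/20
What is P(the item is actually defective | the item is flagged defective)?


Using Bayes' theorem:
P(A|B) = P(B|A)·P(A) / P(B)

P(the item is flagged defective) = 97/100 × 2/25 + 1/20 × 23/25
= 97/1250 + 23/500 = 309/2500

P(the item is actually defective|the item is flagged defective) = (97/1250) / (309/2500) = 194/309

P(the item is actually defective|the item is flagged defective) = 194/309 ≈ 62.78%


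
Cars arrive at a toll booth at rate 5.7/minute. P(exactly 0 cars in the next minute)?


Poisson(λ=5.7): P(X=0) = e^(-λ)×λ^k/k!
= e^(-5.7) × 5.7^0 / 0!
≈ 0.003345965457 × 1 / 1 ≈ 0.003346

P(X=0) ≈ 0.003346 ≈ 0.33%


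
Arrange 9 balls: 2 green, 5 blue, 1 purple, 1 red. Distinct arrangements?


9!/(2!×5!×1!×1!) = 1512

1512


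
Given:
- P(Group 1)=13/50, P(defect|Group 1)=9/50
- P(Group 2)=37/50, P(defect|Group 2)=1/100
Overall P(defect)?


P(B) = Σ P(B|Aᵢ)×P(Aᵢ)
  9/50×13/50 = 117/2500
  1/100×37/50 = 37/5000
Sum = 271/5000

P(defect) = 271/5000 ≈ 5.42%


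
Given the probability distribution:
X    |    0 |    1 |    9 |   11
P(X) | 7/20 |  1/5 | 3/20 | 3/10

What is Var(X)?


E[X] = 97/20
E[X²] = 973/20
Var(X) = E[X²] - (E[X])² = 973/20 - 9409/400 = 10051/400

Var(X) = 10051/400 ≈ 25.1275


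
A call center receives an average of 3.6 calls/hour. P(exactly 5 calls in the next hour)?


Poisson(λ=3.6): P(X=5) = e^(-λ)×λ^k/k!
= e^(-3.6) × 3.6^5 / 5!
≈ 0.02732372245 × 604.66176 / 120 ≈ 0.137680

P(X=5) ≈ 0.137680 ≈ 13.77%


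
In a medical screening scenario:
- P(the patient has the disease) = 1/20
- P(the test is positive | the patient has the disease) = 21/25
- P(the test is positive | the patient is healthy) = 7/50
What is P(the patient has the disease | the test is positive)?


Using Bayes' theorem:
P(A|B) = P(B|A)·P(A) / P(B)

P(the test is positive) = 21/25 × 1/20 + 7/50 × 19/20
= 21/500 + 133/1000 = 7/40

P(the patient has the disease|the test is positive) = (21/500) / (7/40) = 6/25

P(the patient has the disease|the test is positive) = 6/25 ≈ 24.00%


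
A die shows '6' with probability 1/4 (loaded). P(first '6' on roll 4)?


Geometric: P(X=4) = (1-p)^(k-1)×p = (3/4)^3×1/4 = 27/256

P(X=4) = 27/256 ≈ 10.55%


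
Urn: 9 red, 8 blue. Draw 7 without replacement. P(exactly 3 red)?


Hypergeometric: C(9,3)×C(8,4)/C(17,7)
= 84×70/19448 = 735/2431

P(X=3) = 735/2431 ≈ 30.23%


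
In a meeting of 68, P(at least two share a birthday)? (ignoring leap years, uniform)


P(all different) = Π(365-i)/365 for i=0..67
= 0.001274
P(match) = 1 - 0.001274 = 0.998726

P ≈ 0.9987 ≈ 99.87%


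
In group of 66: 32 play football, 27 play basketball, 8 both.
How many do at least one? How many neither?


|A∪B| = 32+27-8 = 51
Neither = 66-51 = 15

At least one: 51; Neither: 15


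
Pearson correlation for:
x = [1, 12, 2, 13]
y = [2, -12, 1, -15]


n=4, Σx=28, Σy=-24, Σxy=-335, Σx²=318, Σy²=374
r = (4×(-335) - 28×(-24))/√((4×318 - 28²)(4×374 - (-24)²))
= -668/√(488×920) = -668/√448960 ≈ -668/670.0448 ≈ -0.9969

r ≈ -0.9969


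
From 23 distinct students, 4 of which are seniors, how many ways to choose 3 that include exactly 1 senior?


Choose 1 of the 4 seniors and 2 of the other 19 students:
C(4,1)×C(19,2) = 4×171 = 684

684


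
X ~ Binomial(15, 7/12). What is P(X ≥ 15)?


P(X ≥ 15) = Σ P(X=i) for i=15..15
P(X=15) = 4747561509943/15407021574586368
Sum = 4747561509943/15407021574586368

P(X ≥ 15) = 4747561509943/15407021574586368 ≈ 0.03%


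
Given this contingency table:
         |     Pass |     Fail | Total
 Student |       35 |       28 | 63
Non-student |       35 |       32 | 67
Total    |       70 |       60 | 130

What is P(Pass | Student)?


P(Pass | Student) = 35/(35+28) = 35/63 = 5/9

P(Pass|Student) = 5/9 ≈ 55.56%


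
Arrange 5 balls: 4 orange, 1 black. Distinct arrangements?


5!/(4!×1!) = 5

5


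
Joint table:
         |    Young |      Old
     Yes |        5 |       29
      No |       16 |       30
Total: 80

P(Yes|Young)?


P(Yes|Young) = 5/(5+16) = 5/21

P = 5/21 ≈ 23.81%


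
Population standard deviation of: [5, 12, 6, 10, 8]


Mean = 41/5
  (5-41/5)²=256/25
  (12-41/5)²=361/25
  (6-41/5)²=121/25
  (10-41/5)²=81/25
  (8-41/5)²=1/25
Σ(x-μ)² = 164/5
σ² = (164/5)/5 = 164/25

σ = √(164/25) ≈ 2.5612


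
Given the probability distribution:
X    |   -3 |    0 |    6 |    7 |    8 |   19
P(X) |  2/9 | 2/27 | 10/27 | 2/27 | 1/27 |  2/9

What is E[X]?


E[X] = Σ x·P(X=x)
= (-3)×(2/9) + (0)×(2/27) + (6)×(10/27) + (7)×(2/27) + (8)×(1/27) + (19)×(2/9)
= 178/27

E[X] = 178/27


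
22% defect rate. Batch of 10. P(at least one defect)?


P(all good) = (39/50)^10 = 8140406085191601/97656250000000000
P(≥1 defect) = 89515843914808399/97656250000000000

P = 89515843914808399/97656250000000000 ≈ 91.66%


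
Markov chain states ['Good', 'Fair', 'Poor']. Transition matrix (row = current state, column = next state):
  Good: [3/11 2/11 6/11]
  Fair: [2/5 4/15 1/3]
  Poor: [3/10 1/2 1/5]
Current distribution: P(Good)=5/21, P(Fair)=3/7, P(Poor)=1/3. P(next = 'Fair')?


P(next=Fair) = Σᵢ P(now=i)×P(i→Fair)
= 5/21×2/11 + 3/7×4/15 + 1/3×1/2
= 10/231 + 4/35 + 1/6 = 107/330

P = 107/330 ≈ 0.3242


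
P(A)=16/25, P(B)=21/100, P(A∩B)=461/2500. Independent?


P(A)×P(B) = 84/625
P(A∩B) = 461/2500
Not equal → NOT independent

No, not independent


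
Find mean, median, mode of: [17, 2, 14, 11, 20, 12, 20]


Sorted: [2, 11, 12, 14, 17, 20, 20]
Mean = 96/7
Median = 14
Freq: {17: 1, 2: 1, 14: 1, 11: 1, 20: 2, 12: 1}
Mode: [20]

Mean=96/7, Median=14, Mode=20


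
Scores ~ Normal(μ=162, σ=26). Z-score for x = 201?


z = (x - μ)/σ = (201 - 162)/26 = 1.5

z = 1.5


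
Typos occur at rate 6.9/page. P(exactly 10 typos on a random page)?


Poisson(λ=6.9): P(X=10) = e^(-λ)×λ^k/k!
= e^(-6.9) × 6.9^10 / 10!
≈ 0.001007785429 × 244619406.065 / 3628800 ≈ 0.067935

P(X=10) ≈ 0.067935 ≈ 6.79%


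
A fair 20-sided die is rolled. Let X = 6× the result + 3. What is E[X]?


E[die] = (1+20)/2 = 21/2
E[X] = 6×21/2 + 3 = 66

E[X] = 66


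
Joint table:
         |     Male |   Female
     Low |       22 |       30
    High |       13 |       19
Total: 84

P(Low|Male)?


P(Low|Male) = 22/(22+13) = 22/35

P = 22/35 ≈ 62.86%


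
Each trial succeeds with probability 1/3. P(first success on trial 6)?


Geometric: P(X=6) = (1-p)^(k-1)×p = (2/3)^5×1/3 = 32/729

P(X=6) = 32/729 ≈ 4.39%


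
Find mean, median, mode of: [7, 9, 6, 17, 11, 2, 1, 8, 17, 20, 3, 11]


Sorted: [1, 2, 3, 6, 7, 8, 9, 11, 11, 17, 17, 20]
Mean = 112/12 = 28/3
Median = 17/2
Freq: {7: 1, 9: 1, 6: 1, 17: 2, 11: 2, 2: 1, 1: 1, 8: 1, 20: 1, 3: 1}
Mode: [11, 17]

Mean=28/3, Median=17/2, Mode=[11, 17]


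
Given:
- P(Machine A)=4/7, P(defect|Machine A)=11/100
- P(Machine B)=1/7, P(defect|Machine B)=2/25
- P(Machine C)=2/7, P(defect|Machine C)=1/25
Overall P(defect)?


P(B) = Σ P(B|Aᵢ)×P(Aᵢ)
  11/100×4/7 = 11/175
  2/25×1/7 = 2/175
  1/25×2/7 = 2/175
Sum = 3/35

P(defect) = 3/35 ≈ 8.57%


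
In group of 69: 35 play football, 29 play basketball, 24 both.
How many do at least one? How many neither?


|A∪B| = 35+29-24 = 40
Neither = 69-40 = 29

At least one: 40; Neither: 29


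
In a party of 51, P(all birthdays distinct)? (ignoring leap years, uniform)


P(all different) = Π(365-i)/365 for i=0..50
= (365/365)×(364/365)×...×(315/365)
= 0.025568

P ≈ 0.0256 ≈ 2.56%


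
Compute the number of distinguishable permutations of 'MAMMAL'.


Letters: 6, freq: {'M': 3, 'A': 2, 'L': 1}
6!/(3!×2!×1!) = 720/12 = 60

60


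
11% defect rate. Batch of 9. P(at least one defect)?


P(all good) = (89/100)^9 = 350356403707485209/1000000000000000000
P(≥1 defect) = 649643596292514791/1000000000000000000

P = 649643596292514791/1000000000000000000 ≈ 64.96%


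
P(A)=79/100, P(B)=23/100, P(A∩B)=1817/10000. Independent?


P(A)×P(B) = 1817/10000
P(A∩B) = 1817/10000
Equal ✓ → Independent

Yes, independent


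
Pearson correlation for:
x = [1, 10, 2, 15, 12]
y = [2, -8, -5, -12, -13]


n=5, Σx=40, Σy=-36, Σxy=-424, Σx²=474, Σy²=406
r = (5×(-424) - 40×(-36))/√((5×474 - 40²)(5×406 - (-36)²))
= -680/√(770×734) = -680/√565180 ≈ -680/751.7845 ≈ -0.9045

r ≈ -0.9045


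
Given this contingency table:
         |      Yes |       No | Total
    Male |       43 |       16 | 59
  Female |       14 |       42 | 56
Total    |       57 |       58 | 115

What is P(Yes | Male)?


P(Yes | Male) = 43/(43+16) = 43/59

P(Yes|Male) = 43/59 ≈ 72.88%


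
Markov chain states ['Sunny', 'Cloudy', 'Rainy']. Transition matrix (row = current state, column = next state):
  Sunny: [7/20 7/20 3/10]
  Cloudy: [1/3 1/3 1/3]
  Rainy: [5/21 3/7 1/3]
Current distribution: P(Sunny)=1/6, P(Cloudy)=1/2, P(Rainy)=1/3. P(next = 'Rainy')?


P(next=Rainy) = Σᵢ P(now=i)×P(i→Rainy)
= 1/6×3/10 + 1/2×1/3 + 1/3×1/3
= 1/20 + 1/6 + 1/9 = 59/180

P = 59/180 ≈ 0.3278


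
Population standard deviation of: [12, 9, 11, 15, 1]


Mean = 48/5
  (12-48/5)²=144/25
  (9-48/5)²=9/25
  (11-48/5)²=49/25
  (15-48/5)²=729/25
  (1-48/5)²=1849/25
Σ(x-μ)² = 556/5
σ² = (556/5)/5 = 556/25

σ = √(556/25) ≈ 4.7159


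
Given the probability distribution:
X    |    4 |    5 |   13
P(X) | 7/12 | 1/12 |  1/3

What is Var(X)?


E[X] = 85/12
E[X²] = 271/4
Var(X) = E[X²] - (E[X])² = 271/4 - 7225/144 = 2531/144

Var(X) = 2531/144 ≈ 17.5764


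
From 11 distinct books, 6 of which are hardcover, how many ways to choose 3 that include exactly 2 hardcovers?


Choose 2 of the 6 hardcovers and 1 of the other 5 books:
C(6,2)×C(5,1) = 15×5 = 75

75


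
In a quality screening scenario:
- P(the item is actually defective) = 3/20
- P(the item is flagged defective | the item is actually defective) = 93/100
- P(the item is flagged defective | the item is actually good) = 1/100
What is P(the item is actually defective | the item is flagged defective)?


Using Bayes' theorem:
P(A|B) = P(B|A)·P(A) / P(B)

P(the item is flagged defective) = 93/100 × 3/20 + 1/100 × 17/20
= 279/2000 + 17/2000 = 37/250

P(the item is actually defective|the item is flagged defective) = (279/2000) / (37/250) = 279/296

P(the item is actually defective|the item is flagged defective) = 279/296 ≈ 94.26%


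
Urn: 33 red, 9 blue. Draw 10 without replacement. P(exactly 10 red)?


Hypergeometric: C(33,10)×C(9,0)/C(42,10)
= 92561040×1/1471442973 = 215760/3429937

P(X=10) = 215760/3429937 ≈ 6.29%


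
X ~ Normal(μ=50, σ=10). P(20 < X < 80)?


z₁=(20-50)/10=-3.0, z₂=(80-50)/10=3.0
P = Φ(3.0) - Φ(-3.0) = 0.998650 - 0.001350 = 0.997300 ≈ 0.9973

P(20 < X < 80) ≈ 0.9973


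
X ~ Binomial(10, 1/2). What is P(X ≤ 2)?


P(X ≤ 2) = Σ P(X=i) for i=0..2
P(X=0) = 1/1024
P(X=1) = 5/512
P(X=2) = 45/1024
Sum = 7/128

P(X ≤ 2) = 7/128 ≈ 5.47%


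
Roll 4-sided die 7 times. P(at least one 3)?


P(no 3)^7 = (3/4)^7 = 2187/16384
P(≥1) = 1 - 2187/16384 = 14197/16384

P = 14197/16384 ≈ 86.65%


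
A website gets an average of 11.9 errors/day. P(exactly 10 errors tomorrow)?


Poisson(λ=11.9): P(X=10) = e^(-λ)×λ^k/k!
= e^(-11.9) × 11.9^10 / 10!
≈ 6.790404807e-06 × 56946837901.2 / 3628800 ≈ 0.106562

P(X=10) ≈ 0.106562 ≈ 10.66%


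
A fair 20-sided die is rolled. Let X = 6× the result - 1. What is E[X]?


E[die] = (1+20)/2 = 21/2
E[X] = 6×21/2 - 1 = 62

E[X] = 62


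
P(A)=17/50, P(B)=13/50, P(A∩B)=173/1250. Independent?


P(A)×P(B) = 221/2500
P(A∩B) = 173/1250
Not equal → NOT independent

No, not independent


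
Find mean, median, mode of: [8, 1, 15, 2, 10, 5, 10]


Sorted: [1, 2, 5, 8, 10, 10, 15]
Mean = 51/7
Median = 8
Freq: {8: 1, 1: 1, 15: 1, 2: 1, 10: 2, 5: 1}
Mode: [10]

Mean=51/7, Median=8, Mode=10


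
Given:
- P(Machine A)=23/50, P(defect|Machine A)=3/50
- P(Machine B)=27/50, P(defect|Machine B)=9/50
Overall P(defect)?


P(B) = Σ P(B|Aᵢ)×P(Aᵢ)
  3/50×23/50 = 69/2500
  9/50×27/50 = 243/2500
Sum = 78/625

P(defect) = 78/625 ≈ 12.48%


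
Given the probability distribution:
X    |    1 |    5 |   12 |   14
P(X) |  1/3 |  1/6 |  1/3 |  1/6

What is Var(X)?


E[X] = 15/2
E[X²] = 511/6
Var(X) = E[X²] - (E[X])² = 511/6 - 225/4 = 347/12

Var(X) = 347/12 ≈ 28.9167


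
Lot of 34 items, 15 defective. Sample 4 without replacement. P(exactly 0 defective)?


Hypergeometric: C(15,0)×C(19,4)/C(34,4)
= 1×3876/46376 = 57/682

P(X=0) = 57/682 ≈ 8.36%


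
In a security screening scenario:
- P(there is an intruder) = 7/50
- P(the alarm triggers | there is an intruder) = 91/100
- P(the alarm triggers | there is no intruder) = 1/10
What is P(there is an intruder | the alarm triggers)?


Using Bayes' theorem:
P(A|B) = P(B|A)·P(A) / P(B)

P(the alarm triggers) = 91/100 × 7/50 + 1/10 × 43/50
= 637/5000 + 43/500 = 1067/5000

P(there is an intruder|the alarm triggers) = (637/5000) / (1067/5000) = 637/1067

P(there is an intruder|the alarm triggers) = 637/1067 ≈ 59.70%


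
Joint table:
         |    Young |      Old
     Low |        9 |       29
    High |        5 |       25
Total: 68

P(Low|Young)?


P(Low|Young) = 9/(9+5) = 9/14

P = 9/14 ≈ 64.29%


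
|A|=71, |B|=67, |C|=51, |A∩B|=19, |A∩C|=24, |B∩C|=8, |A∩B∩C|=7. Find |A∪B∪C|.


|A∪B∪C| = 71+67+51-19-24-8+7 = 145

|A∪B∪C| = 145


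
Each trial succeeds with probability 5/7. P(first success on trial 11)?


Geometric: P(X=11) = (1-p)^(k-1)×p = (2/7)^10×5/7 = 5120/1977326743

P(X=11) = 5120/1977326743 ≈ 0.00%


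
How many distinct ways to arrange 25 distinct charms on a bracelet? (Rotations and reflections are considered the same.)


Free circular arrangements: rotations and reflections both identified.
(n-1)!/2 = 24!/2 = 620448401733239439360000/2 = 310224200866619719680000

310224200866619719680000


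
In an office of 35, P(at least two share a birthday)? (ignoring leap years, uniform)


P(all different) = Π(365-i)/365 for i=0..34
= 0.185617
P(match) = 1 - 0.185617 = 0.814383

P ≈ 0.8144 ≈ 81.44%


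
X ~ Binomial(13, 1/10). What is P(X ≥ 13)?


P(X ≥ 13) = Σ P(X=i) for i=13..13
P(X=13) = 1/10000000000000
Sum = 1/10000000000000

P(X ≥ 13) = 1/10000000000000 ≈ 0.00%


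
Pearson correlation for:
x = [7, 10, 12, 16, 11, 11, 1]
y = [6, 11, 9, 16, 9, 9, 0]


n=7, Σx=68, Σy=60, Σxy=714, Σx²=792, Σy²=656
r = (7×714 - 68×60)/√((7×792 - 68²)(7×656 - 60²))
= 918/√(920×992) = 918/√912640 ≈ 918/955.3219 ≈ 0.9609

r ≈ 0.9609


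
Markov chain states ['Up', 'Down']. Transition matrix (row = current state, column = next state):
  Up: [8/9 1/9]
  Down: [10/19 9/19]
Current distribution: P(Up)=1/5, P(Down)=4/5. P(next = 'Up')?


P(next=Up) = Σᵢ P(now=i)×P(i→Up)
= 1/5×8/9 + 4/5×10/19
= 8/45 + 8/19 = 512/855

P = 512/855 ≈ 0.5988


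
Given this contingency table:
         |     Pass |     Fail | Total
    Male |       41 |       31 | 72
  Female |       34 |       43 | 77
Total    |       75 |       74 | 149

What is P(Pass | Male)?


P(Pass | Male) = 41/(41+31) = 41/72

P(Pass|Male) = 41/72 ≈ 56.94%


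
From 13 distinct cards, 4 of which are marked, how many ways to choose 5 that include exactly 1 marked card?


Choose 1 of the 4 marked cards and 4 of the other 9 cards:
C(4,1)×C(9,4) = 4×126 = 504

504


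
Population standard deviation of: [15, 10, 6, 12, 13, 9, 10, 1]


Mean = 76/8 = 19/2
  (15-19/2)²=121/4
  (10-19/2)²=1/4
  (6-19/2)²=49/4
  (12-19/2)²=25/4
  (13-19/2)²=49/4
  (9-19/2)²=1/4
  (10-19/2)²=1/4
  (1-19/2)²=289/4
Σ(x-μ)² = 134
σ² = 134/8 = 67/4

σ = √(67/4) ≈ 4.0927


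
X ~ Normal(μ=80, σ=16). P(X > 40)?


z = (40-80)/16 = -2.5
P(X > 40) = 1 - P(Z ≤ -2.5) = 1 - 0.0062 = 0.9938

P(X > 40) ≈ 0.9938


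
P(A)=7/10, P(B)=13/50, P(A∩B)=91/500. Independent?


P(A)×P(B) = 91/500
P(A∩B) = 91/500
Equal ✓ → Independent

Yes, independent


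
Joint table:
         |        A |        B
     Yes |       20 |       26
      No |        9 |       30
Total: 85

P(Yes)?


P(Yes) = (20+26)/85 = 46/85

P(Yes) = 46/85 ≈ 54.12%


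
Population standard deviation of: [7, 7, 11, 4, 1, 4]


Mean = 34/6 = 17/3
  (7-17/3)²=16/9
  (7-17/3)²=16/9
  (11-17/3)²=256/9
  (4-17/3)²=25/9
  (1-17/3)²=196/9
  (4-17/3)²=25/9
Σ(x-μ)² = 178/3
σ² = (178/3)/6 = 89/9

σ = √(89/9) ≈ 3.1447


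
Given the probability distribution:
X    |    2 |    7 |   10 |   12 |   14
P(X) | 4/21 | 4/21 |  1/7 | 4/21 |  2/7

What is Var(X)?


E[X] = 66/7
E[X²] = 2264/21
Var(X) = E[X²] - (E[X])² = 2264/21 - 4356/49 = 2780/147

Var(X) = 2780/147 ≈ 18.9116


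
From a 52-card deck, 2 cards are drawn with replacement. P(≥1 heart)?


P(not a heart) = 39/52 = 3/4
P(none in 2 draws) = (3/4)^2 = 9/16
P(≥1 heart) = 1 - 9/16 = 7/16

P = 7/16 ≈ 43.75%


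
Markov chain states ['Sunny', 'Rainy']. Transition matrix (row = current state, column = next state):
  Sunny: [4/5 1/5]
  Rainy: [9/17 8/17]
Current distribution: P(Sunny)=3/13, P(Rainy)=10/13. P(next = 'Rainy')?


P(next=Rainy) = Σᵢ P(now=i)×P(i→Rainy)
= 3/13×1/5 + 10/13×8/17
= 3/65 + 80/221 = 451/1105

P = 451/1105 ≈ 0.4081


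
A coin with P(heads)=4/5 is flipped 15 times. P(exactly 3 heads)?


Binomial: P(X=3) = C(15,3)×p^3×(1-p)^12
= 455 × 64/125 × 1/244140625 = 5824/6103515625

P(X=3) = 5824/6103515625 ≈ 0.00%


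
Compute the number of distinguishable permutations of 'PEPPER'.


Letters: 6, freq: {'P': 3, 'E': 2, 'R': 1}
6!/(3!×2!×1!) = 720/12 = 60

60


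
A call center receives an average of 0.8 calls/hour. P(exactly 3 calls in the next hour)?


Poisson(λ=0.8): P(X=3) = e^(-λ)×λ^k/k!
= e^(-0.8) × 0.8^3 / 3!
≈ 0.4493289641 × 0.512 / 6 ≈ 0.038343

P(X=3) ≈ 0.038343 ≈ 3.83%


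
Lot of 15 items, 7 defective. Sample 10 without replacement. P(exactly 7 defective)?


Hypergeometric: C(7,7)×C(8,3)/C(15,10)
= 1×56/3003 = 8/429

P(X=7) = 8/429 ≈ 1.86%


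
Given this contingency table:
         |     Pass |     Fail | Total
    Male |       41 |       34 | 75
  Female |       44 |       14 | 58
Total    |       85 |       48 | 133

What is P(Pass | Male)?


P(Pass | Male) = 41/(41+34) = 41/75

P(Pass|Male) = 41/75 ≈ 54.67%


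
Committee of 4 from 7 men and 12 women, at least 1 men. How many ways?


Count by #men:
  1M,3W: C(7,1)×C(12,3)=1540
  2M,2W: C(7,2)×C(12,2)=1386
  3M,1W: C(7,3)×C(12,1)=420
  4M,0W: C(7,4)×C(12,0)=35
Total = 3381

3381


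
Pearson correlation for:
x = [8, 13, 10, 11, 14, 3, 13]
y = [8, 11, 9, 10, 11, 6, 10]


n=7, Σx=72, Σy=65, Σxy=709, Σx²=828, Σy²=623
r = (7×709 - 72×65)/√((7×828 - 72²)(7×623 - 65²))
= 283/√(612×136) = 283/√83232 ≈ 283/288.4996 ≈ 0.9809

r ≈ 0.9809


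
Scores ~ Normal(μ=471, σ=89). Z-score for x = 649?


z = (x - μ)/σ = (649 - 471)/89 = 2.0

z = 2.0


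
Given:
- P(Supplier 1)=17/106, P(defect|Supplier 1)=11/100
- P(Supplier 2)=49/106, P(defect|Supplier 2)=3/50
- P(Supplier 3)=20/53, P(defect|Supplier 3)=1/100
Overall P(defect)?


P(B) = Σ P(B|Aᵢ)×P(Aᵢ)
  11/100×17/106 = 187/10600
  3/50×49/106 = 147/5300
  1/100×20/53 = 1/265
Sum = 521/10600

P(defect) = 521/10600 ≈ 4.92%


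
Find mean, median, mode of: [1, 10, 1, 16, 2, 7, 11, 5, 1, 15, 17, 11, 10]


Sorted: [1, 1, 1, 2, 5, 7, 10, 10, 11, 11, 15, 16, 17]
Mean = 107/13
Median = 10
Freq: {1: 3, 10: 2, 16: 1, 2: 1, 7: 1, 11: 2, 5: 1, 15: 1, 17: 1}
Mode: [1]

Mean=107/13, Median=10, Mode=1


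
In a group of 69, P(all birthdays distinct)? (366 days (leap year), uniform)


P(all different) = Π(366-i)/366 for i=0..68
= (366/366)×(365/366)×...×(298/366)
= 0.001057

P ≈ 0.0011 ≈ 0.11%


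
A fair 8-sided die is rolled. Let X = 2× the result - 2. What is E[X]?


E[die] = (1+8)/2 = 9/2
E[X] = 2×9/2 - 2 = 7

E[X] = 7


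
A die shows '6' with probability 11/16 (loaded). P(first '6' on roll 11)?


Geometric: P(X=11) = (1-p)^(k-1)×p = (5/16)^10×11/16 = 107421875/17592186044416

P(X=11) = 107421875/17592186044416 ≈ 0.00%


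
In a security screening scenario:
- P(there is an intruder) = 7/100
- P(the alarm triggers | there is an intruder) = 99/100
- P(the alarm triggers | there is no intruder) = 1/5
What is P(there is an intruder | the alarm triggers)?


Using Bayes' theorem:
P(A|B) = P(B|A)·P(A) / P(B)

P(the alarm triggers) = 99/100 × 7/100 + 1/5 × 93/100
= 693/10000 + 93/500 = 2553/10000

P(there is an intruder|the alarm triggers) = (693/10000) / (2553/10000) = 231/851

P(there is an intruder|the alarm triggers) = 231/851 ≈ 27.14%


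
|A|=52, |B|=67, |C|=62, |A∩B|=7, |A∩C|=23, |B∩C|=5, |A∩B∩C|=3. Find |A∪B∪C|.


|A∪B∪C| = 52+67+62-7-23-5+3 = 149

|A∪B∪C| = 149


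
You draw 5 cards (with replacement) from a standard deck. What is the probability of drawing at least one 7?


P(not a 7) = 48/52 = 12/13
P(none in 5 draws) = (12/13)^5 = 248832/371293
P(≥1 7) = 1 - 248832/371293 = 122461/371293

P = 122461/371293 ≈ 32.98%


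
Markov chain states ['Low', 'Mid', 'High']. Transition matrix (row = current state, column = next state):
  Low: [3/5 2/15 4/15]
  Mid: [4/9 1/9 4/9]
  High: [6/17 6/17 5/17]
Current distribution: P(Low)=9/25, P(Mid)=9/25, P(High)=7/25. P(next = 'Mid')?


P(next=Mid) = Σᵢ P(now=i)×P(i→Mid)
= 9/25×2/15 + 9/25×1/9 + 7/25×6/17
= 6/125 + 1/25 + 42/425 = 397/2125

P = 397/2125 ≈ 0.1868


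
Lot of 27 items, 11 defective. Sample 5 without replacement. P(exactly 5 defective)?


Hypergeometric: C(11,5)×C(16,0)/C(27,5)
= 462×1/80730 = 77/13455

P(X=5) = 77/13455 ≈ 0.57%


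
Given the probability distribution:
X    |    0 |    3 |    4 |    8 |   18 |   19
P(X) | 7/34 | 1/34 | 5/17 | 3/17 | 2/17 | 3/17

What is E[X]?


E[X] = Σ x·P(X=x)
= (0)×(7/34) + (3)×(1/34) + (4)×(5/17) + (8)×(3/17) + (18)×(2/17) + (19)×(3/17)
= 277/34

E[X] = 277/34


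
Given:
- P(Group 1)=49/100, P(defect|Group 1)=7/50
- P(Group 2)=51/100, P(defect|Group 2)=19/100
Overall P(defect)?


P(B) = Σ P(B|Aᵢ)×P(Aᵢ)
  7/50×49/100 = 343/5000
  19/100×51/100 = 969/10000
Sum = 331/2000

P(defect) = 331/2000 ≈ 16.55%


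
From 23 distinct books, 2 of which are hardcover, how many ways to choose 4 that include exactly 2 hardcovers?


Choose 2 of the 2 hardcovers and 2 of the other 21 books:
C(2,2)×C(21,2) = 1×210 = 210

210


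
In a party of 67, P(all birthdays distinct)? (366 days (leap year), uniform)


P(all different) = Π(366-i)/366 for i=0..66
= (366/366)×(365/366)×...×(300/366)
= 0.001590

P ≈ 0.0016 ≈ 0.16%


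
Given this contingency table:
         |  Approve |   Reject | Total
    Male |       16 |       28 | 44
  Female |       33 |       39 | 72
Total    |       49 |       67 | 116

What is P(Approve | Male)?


P(Approve | Male) = 16/(16+28) = 16/44 = 4/11

P(Approve|Male) = 4/11 ≈ 36.36%


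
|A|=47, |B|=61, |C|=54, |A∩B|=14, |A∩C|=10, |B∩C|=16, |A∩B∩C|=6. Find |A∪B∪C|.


|A∪B∪C| = 47+61+54-14-10-16+6 = 128

|A∪B∪C| = 128


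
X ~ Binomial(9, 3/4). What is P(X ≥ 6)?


P(X ≥ 6) = Σ P(X=i) for i=6..9
P(X=6) = 15309/65536
P(X=7) = 19683/65536
P(X=8) = 59049/262144
P(X=9) = 19683/262144
Sum = 54675/65536

P(X ≥ 6) = 54675/65536 ≈ 83.43%


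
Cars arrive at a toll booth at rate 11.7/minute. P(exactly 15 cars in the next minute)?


Poisson(λ=11.7): P(X=15) = e^(-λ)×λ^k/k!
= e^(-11.7) × 11.7^15 / 15!
≈ 8.293819161e-06 × 1.05387214599e+16 / 1307674368000 ≈ 0.066841

P(X=15) ≈ 0.066841 ≈ 6.68%


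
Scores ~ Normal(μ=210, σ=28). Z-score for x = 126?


z = (x - μ)/σ = (126 - 210)/28 = -3.0

z = -3.0


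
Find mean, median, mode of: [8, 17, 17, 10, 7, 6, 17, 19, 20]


Sorted: [6, 7, 8, 10, 17, 17, 17, 19, 20]
Mean = 121/9
Median = 17
Freq: {8: 1, 17: 3, 10: 1, 7: 1, 6: 1, 19: 1, 20: 1}
Mode: [17]

Mean=121/9, Median=17, Mode=17


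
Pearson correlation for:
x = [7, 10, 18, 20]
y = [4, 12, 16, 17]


n=4, Σx=55, Σy=49, Σxy=776, Σx²=873, Σy²=705
r = (4×776 - 55×49)/√((4×873 - 55²)(4×705 - 49²))
= 409/√(467×419) = 409/√195673 ≈ 409/442.3494 ≈ 0.9246

r ≈ 0.9246


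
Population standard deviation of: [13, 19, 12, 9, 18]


Mean = 71/5
  (13-71/5)²=36/25
  (19-71/5)²=576/25
  (12-71/5)²=121/25
  (9-71/5)²=676/25
  (18-71/5)²=361/25
Σ(x-μ)² = 354/5
σ² = (354/5)/5 = 354/25

σ = √(354/25) ≈ 3.7630


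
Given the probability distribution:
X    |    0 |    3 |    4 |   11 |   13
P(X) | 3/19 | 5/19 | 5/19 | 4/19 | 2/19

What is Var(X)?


E[X] = 105/19
E[X²] = 947/19
Var(X) = E[X²] - (E[X])² = 947/19 - 11025/361 = 6968/361

Var(X) = 6968/361 ≈ 19.3019


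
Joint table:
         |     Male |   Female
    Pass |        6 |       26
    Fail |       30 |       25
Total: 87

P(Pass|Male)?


P(Pass|Male) = 6/(6+30) = 6/36 = 1/6

P = 1/6 ≈ 16.67%


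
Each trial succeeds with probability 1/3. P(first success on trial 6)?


Geometric: P(X=6) = (1-p)^(k-1)×p = (2/3)^5×1/3 = 32/729

P(X=6) = 32/729 ≈ 4.39%


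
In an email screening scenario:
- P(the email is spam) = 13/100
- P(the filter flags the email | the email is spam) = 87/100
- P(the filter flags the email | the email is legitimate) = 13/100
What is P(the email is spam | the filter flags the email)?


Using Bayes' theorem:
P(A|B) = P(B|A)·P(A) / P(B)

P(the filter flags the email) = 87/100 × 13/100 + 13/100 × 87/100
= 1131/10000 + 1131/10000 = 1131/5000

P(the email is spam|the filter flags the email) = (1131/10000) / (1131/5000) = 1/2

P(the email is spam|the filter flags the email) = 1/2 ≈ 50.00%


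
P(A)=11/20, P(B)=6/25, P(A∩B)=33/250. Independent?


P(A)×P(B) = 33/250
P(A∩B) = 33/250
Equal ✓ → Independent

Yes, independent


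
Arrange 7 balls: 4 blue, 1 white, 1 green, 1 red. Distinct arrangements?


7!/(4!×1!×1!×1!) = 210

210


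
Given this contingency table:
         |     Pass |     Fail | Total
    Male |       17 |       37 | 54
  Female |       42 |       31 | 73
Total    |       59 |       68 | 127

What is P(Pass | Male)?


P(Pass | Male) = 17/(17+37) = 17/54

P(Pass|Male) = 17/54 ≈ 31.48%


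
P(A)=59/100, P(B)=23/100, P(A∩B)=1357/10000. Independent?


P(A)×P(B) = 1357/10000
P(A∩B) = 1357/10000
Equal ✓ → Independent

Yes, independent


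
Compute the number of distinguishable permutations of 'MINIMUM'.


Letters: 7, freq: {'M': 3, 'I': 2, 'N': 1, 'U': 1}
7!/(3!×2!×1!×1!) = 5040/12 = 420

420


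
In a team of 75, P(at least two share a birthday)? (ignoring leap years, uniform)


P(all different) = Π(365-i)/365 for i=0..74
= 0.000280
P(match) = 1 - 0.000280 = 0.999720

P ≈ 0.9997 ≈ 99.97%


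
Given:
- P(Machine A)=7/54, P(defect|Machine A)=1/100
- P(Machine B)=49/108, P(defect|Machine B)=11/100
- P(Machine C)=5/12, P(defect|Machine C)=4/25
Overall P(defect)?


P(B) = Σ P(B|Aᵢ)×P(Aᵢ)
  1/100×7/54 = 7/5400
  11/100×49/108 = 539/10800
  4/25×5/12 = 1/15
Sum = 1273/10800

P(defect) = 1273/10800 ≈ 11.79%


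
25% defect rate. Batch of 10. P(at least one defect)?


P(all good) = (3/4)^10 = 59049/1048576
P(≥1 defect) = 989527/1048576

P = 989527/1048576 ≈ 94.37%


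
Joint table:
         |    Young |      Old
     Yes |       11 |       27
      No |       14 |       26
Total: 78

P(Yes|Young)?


P(Yes|Young) = 11/(11+14) = 11/25

P = 11/25 ≈ 44.00%


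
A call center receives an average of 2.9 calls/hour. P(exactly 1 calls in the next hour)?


Poisson(λ=2.9): P(X=1) = e^(-λ)×λ^k/k!
= e^(-2.9) × 2.9^1 / 1!
≈ 0.05502322006 × 2.9 / 1 ≈ 0.159567

P(X=1) ≈ 0.159567 ≈ 15.96%


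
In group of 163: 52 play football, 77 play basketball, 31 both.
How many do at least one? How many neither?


|A∪B| = 52+77-31 = 98
Neither = 163-98 = 65

At least one: 98; Neither: 65


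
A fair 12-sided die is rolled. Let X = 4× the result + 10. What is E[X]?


E[die] = (1+12)/2 = 13/2
E[X] = 4×13/2 + 10 = 36

E[X] = 36


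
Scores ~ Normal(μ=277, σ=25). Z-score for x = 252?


z = (x - μ)/σ = (252 - 277)/25 = -1.0

z = -1.0


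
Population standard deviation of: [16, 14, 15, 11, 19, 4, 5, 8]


Mean = 92/8 = 23/2
  (16-23/2)²=81/4
  (14-23/2)²=25/4
  (15-23/2)²=49/4
  (11-23/2)²=1/4
  (19-23/2)²=225/4
  (4-23/2)²=225/4
  (5-23/2)²=169/4
  (8-23/2)²=49/4
Σ(x-μ)² = 206
σ² = 206/8 = 103/4

σ = √(103/4) ≈ 5.0744


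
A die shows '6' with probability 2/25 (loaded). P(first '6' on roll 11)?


Geometric: P(X=11) = (1-p)^(k-1)×p = (23/25)^10×2/25 = 82853022427298/2384185791015625

P(X=11) = 82853022427298/2384185791015625 ≈ 3.48%


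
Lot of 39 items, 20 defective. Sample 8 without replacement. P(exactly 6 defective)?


Hypergeometric: C(20,6)×C(19,2)/C(39,8)
= 38760×171/61523748 = 570/5291

P(X=6) = 570/5291 ≈ 10.77%


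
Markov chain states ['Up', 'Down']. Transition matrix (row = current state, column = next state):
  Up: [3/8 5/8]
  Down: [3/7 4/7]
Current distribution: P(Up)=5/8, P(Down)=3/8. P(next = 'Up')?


P(next=Up) = Σᵢ P(now=i)×P(i→Up)
= 5/8×3/8 + 3/8×3/7
= 15/64 + 9/56 = 177/448

P = 177/448 ≈ 0.3951


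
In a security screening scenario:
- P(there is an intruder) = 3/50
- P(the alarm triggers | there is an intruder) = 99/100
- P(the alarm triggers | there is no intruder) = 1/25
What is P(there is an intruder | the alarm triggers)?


Using Bayes' theorem:
P(A|B) = P(B|A)·P(A) / P(B)

P(the alarm triggers) = 99/100 × 3/50 + 1/25 × 47/50
= 297/5000 + 47/1250 = 97/1000

P(there is an intruder|the alarm triggers) = (297/5000) / (97/1000) = 297/485

P(there is an intruder|the alarm triggers) = 297/485 ≈ 61.24%


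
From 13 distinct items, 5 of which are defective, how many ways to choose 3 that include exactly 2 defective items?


Choose 2 of the 5 defective items and 1 of the other 8 items:
C(5,2)×C(8,1) = 10×8 = 80

80


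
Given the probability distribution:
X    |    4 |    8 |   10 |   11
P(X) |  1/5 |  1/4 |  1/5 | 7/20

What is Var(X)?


E[X] = 173/20
E[X²] = 1631/20
Var(X) = E[X²] - (E[X])² = 1631/20 - 29929/400 = 2691/400

Var(X) = 2691/400 ≈ 6.7275


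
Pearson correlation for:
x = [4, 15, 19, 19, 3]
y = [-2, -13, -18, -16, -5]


n=5, Σx=60, Σy=-54, Σxy=-864, Σx²=972, Σy²=778
r = (5×(-864) - 60×(-54))/√((5×972 - 60²)(5×778 - (-54)²))
= -1080/√(1260×974) = -1080/√1227240 ≈ -1080/1107.8086 ≈ -0.9749

r ≈ -0.9749


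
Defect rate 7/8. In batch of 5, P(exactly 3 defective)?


Binomial: P(X=3) = C(5,3)×p^3×(1-p)^2
= 10 × 343/512 × 1/64 = 1715/16384

P(X=3) = 1715/16384 ≈ 10.47%


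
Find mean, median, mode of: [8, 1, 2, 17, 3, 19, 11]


Sorted: [1, 2, 3, 8, 11, 17, 19]
Mean = 61/7
Median = 8
Freq: {8: 1, 1: 1, 2: 1, 17: 1, 3: 1, 19: 1, 11: 1}
Mode: No mode

Mean=61/7, Median=8, Mode=No mode


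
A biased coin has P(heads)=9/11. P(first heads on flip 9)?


Geometric: P(X=9) = (1-p)^(k-1)×p = (2/11)^8×9/11 = 2304/2357947691

P(X=9) = 2304/2357947691 ≈ 0.00%


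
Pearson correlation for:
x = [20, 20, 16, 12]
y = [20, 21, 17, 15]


n=4, Σx=68, Σy=73, Σxy=1272, Σx²=1200, Σy²=1355
r = (4×1272 - 68×73)/√((4×1200 - 68²)(4×1355 - 73²))
= 124/√(176×91) = 124/√16016 ≈ 124/126.5543 ≈ 0.9798

r ≈ 0.9798


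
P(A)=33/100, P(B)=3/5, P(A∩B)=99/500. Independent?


P(A)×P(B) = 99/500
P(A∩B) = 99/500
Equal ✓ → Independent

Yes, independent


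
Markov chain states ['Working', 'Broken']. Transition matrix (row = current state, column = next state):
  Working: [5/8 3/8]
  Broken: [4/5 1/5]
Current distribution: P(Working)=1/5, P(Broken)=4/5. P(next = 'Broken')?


P(next=Broken) = Σᵢ P(now=i)×P(i→Broken)
= 1/5×3/8 + 4/5×1/5
= 3/40 + 4/25 = 47/200

P = 47/200 ≈ 0.2350


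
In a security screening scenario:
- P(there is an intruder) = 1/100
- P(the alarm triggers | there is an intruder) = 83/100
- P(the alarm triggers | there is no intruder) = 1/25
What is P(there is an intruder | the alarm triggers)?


Using Bayes' theorem:
P(A|B) = P(B|A)·P(A) / P(B)

P(the alarm triggers) = 83/100 × 1/100 + 1/25 × 99/100
= 83/10000 + 99/2500 = 479/10000

P(there is an intruder|the alarm triggers) = (83/10000) / (479/10000) = 83/479

P(there is an intruder|the alarm triggers) = 83/479 ≈ 17.33%


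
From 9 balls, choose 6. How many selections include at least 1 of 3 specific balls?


Complement: C(9,6) - C(6,6) = 84 - 1 = 83

83


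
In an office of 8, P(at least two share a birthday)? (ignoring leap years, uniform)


P(all different) = Π(365-i)/365 for i=0..7
= 0.925665
P(match) = 1 - 0.925665 = 0.074335

P ≈ 0.0743 ≈ 7.43%


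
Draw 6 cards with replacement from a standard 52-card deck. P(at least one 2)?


P(not a 2) = 48/52 = 12/13
P(none in 6 draws) = (12/13)^6 = 2985984/4826809
P(≥1 2) = 1 - 2985984/4826809 = 1840825/4826809

P = 1840825/4826809 ≈ 38.14%


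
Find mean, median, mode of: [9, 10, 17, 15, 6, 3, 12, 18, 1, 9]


Sorted: [1, 3, 6, 9, 9, 10, 12, 15, 17, 18]
Mean = 100/10 = 10
Median = 19/2
Freq: {9: 2, 10: 1, 17: 1, 15: 1, 6: 1, 3: 1, 12: 1, 18: 1, 1: 1}
Mode: [9]

Mean=10, Median=19/2, Mode=9


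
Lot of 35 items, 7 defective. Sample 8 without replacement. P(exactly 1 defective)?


Hypergeometric: C(7,1)×C(28,7)/C(35,8)
= 7×1184040/23535820 = 5382/15283

P(X=1) = 5382/15283 ≈ 35.22%


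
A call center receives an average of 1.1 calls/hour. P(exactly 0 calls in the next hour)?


Poisson(λ=1.1): P(X=0) = e^(-λ)×λ^k/k!
= e^(-1.1) × 1.1^0 / 0!
≈ 0.3328710837 × 1 / 1 ≈ 0.332871

P(X=0) ≈ 0.332871 ≈ 33.29%


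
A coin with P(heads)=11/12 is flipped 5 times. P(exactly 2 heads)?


Binomial: P(X=2) = C(5,2)×p^2×(1-p)^3
= 10 × 121/144 × 1/1728 = 605/124416

P(X=2) = 605/124416 ≈ 0.49%


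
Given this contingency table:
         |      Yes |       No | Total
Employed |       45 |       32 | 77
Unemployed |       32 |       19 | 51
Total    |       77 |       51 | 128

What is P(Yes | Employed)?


P(Yes | Employed) = 45/(45+32) = 45/77

P(Yes|Employed) = 45/77 ≈ 58.44%


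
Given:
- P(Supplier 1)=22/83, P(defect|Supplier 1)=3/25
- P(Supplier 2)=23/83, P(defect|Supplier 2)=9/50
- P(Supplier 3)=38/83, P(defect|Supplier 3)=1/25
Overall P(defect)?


P(B) = Σ P(B|Aᵢ)×P(Aᵢ)
  3/25×22/83 = 66/2075
  9/50×23/83 = 207/4150
  1/25×38/83 = 38/2075
Sum = 1/10

P(defect) = 1/10 ≈ 10.00%


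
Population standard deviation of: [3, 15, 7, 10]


Mean = 35/4
  (3-35/4)²=529/16
  (15-35/4)²=625/16
  (7-35/4)²=49/16
  (10-35/4)²=25/16
Σ(x-μ)² = 307/4
σ² = (307/4)/4 = 307/16

σ = √(307/16) ≈ 4.3804


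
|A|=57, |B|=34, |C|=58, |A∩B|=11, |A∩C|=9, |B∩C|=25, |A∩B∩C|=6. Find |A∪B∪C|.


|A∪B∪C| = 57+34+58-11-9-25+6 = 110

|A∪B∪C| = 110


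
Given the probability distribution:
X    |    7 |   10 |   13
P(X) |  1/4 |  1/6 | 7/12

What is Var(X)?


E[X] = 11
E[X²] = 255/2
Var(X) = E[X²] - (E[X])² = 255/2 - 121 = 13/2

Var(X) = 13/2 ≈ 6.5000


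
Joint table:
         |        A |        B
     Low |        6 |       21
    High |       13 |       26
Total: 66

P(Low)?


P(Low) = (6+21)/66 = 27/66 = 9/22

P(Low) = 9/22 ≈ 40.91%


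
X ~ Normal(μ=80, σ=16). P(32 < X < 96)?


z₁=(32-80)/16=-3.0, z₂=(96-80)/16=1.0
P = Φ(1.0) - Φ(-3.0) = 0.841345 - 0.001350 = 0.839995 ≈ 0.8400

P(32 < X < 96) ≈ 0.8400


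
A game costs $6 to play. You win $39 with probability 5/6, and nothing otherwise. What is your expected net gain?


E[gain] = (39-6)×5/6 + (-6)×1/6
= 55/2 - 1 = 53/2

Expected net gain = $53/2 ≈ $26.50


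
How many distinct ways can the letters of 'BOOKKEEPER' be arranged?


Letters: 10, freq: {'B': 1, 'O': 2, 'K': 2, 'E': 3, 'P': 1, 'R': 1}
10!/(1!×2!×2!×3!×1!×1!) = 3628800/24 = 151200

151200


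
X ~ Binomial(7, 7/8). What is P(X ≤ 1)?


P(X ≤ 1) = Σ P(X=i) for i=0..1
P(X=0) = 1/2097152
P(X=1) = 49/2097152
Sum = 25/1048576

P(X ≤ 1) = 25/1048576 ≈ 0.00%


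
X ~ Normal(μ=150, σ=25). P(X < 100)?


z = (100-150)/25 = -2.0
P(Z < -2.0) = 0.0228

P(X < 100) ≈ 0.0228


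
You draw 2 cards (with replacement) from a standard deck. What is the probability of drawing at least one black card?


P(not a black card) = 26/52 = 1/2
P(none in 2 draws) = (1/2)^2 = 1/4
P(≥1 black card) = 1 - 1/4 = 3/4

P = 3/4 ≈ 75.00%


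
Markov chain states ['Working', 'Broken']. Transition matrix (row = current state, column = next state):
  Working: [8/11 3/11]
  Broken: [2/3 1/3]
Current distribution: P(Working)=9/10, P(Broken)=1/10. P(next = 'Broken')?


P(next=Broken) = Σᵢ P(now=i)×P(i→Broken)
= 9/10×3/11 + 1/10×1/3
= 27/110 + 1/30 = 46/165

P = 46/165 ≈ 0.2788


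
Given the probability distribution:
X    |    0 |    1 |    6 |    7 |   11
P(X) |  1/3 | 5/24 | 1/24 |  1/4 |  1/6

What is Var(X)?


E[X] = 97/24
E[X²] = 273/8
Var(X) = E[X²] - (E[X])² = 273/8 - 9409/576 = 10247/576

Var(X) = 10247/576 ≈ 17.7899


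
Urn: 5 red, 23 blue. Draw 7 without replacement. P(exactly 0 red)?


Hypergeometric: C(5,0)×C(23,7)/C(28,7)
= 1×245157/1184040 = 323/1560

P(X=0) = 323/1560 ≈ 20.71%


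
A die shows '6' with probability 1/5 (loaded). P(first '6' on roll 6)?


Geometric: P(X=6) = (1-p)^(k-1)×p = (4/5)^5×1/5 = 1024/15625

P(X=6) = 1024/15625 ≈ 6.55%


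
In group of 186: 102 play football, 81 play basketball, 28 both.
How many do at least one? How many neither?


|A∪B| = 102+81-28 = 155
Neither = 186-155 = 31

At least one: 155; Neither: 31


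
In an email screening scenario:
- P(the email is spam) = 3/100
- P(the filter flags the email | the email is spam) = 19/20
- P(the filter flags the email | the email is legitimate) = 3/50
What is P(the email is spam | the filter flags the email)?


Using Bayes' theorem:
P(A|B) = P(B|A)·P(A) / P(B)

P(the filter flags the email) = 19/20 × 3/100 + 3/50 × 97/100
= 57/2000 + 291/5000 = 867/10000

P(the email is spam|the filter flags the email) = (57/2000) / (867/10000) = 95/289

P(the email is spam|the filter flags the email) = 95/289 ≈ 32.87%


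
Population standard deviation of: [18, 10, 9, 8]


Mean = 45/4
  (18-45/4)²=729/16
  (10-45/4)²=25/16
  (9-45/4)²=81/16
  (8-45/4)²=169/16
Σ(x-μ)² = 251/4
σ² = (251/4)/4 = 251/16

σ = √(251/16) ≈ 3.9607


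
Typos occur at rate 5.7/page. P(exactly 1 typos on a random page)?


Poisson(λ=5.7): P(X=1) = e^(-λ)×λ^k/k!
= e^(-5.7) × 5.7^1 / 1!
≈ 0.003345965457 × 5.7 / 1 ≈ 0.019072

P(X=1) ≈ 0.019072 ≈ 1.91%


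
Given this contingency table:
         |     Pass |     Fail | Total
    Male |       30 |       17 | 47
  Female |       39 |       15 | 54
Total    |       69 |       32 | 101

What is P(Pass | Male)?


P(Pass | Male) = 30/(30+17) = 30/47

P(Pass|Male) = 30/47 ≈ 63.83%
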